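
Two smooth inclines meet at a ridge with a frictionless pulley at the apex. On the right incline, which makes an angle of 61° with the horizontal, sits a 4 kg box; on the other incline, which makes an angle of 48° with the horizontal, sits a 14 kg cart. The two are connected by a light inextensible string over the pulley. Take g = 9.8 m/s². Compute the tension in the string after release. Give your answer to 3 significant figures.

49.3 N

Resolve each weight along its own incline: the 4 kg mass has component 4 × 9.8 × sin 61° = 34.285 N down its slope, and the 14 kg mass has 14 × 9.8 × sin 48° = 101.959 N down its slope.
The 14 kg side's 101.959 N exceeds the other side's 34.285 N, so that mass slides down and the 4 kg mass slides up. Taking that direction as positive, Newton's second law for the whole system gives 101.959 − 34.285 = (4 + 14) a, so a = 67.674 / 18 = 3.7597 m/s².
For the 4 kg mass (up-slope positive): T − 34.285 = 4 × 3.7597, so T = 49.324 N.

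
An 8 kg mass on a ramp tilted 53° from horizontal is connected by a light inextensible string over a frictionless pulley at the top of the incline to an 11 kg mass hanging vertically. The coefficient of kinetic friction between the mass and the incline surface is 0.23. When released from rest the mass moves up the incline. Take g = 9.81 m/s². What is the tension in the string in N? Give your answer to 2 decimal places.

For the mass on the incline: the weight component along the slope is m₁g sin 53° = 8 × 9.81 × 0.7986 = 62.674 N and the normal force is N = m₁g cos 53° = 47.230 N.
Kinetic friction opposes the mass's motion up the incline: f = μN = 0.23 × 47.230 = 10.863 N acting down the slope.
Newton's second law for the mass (up-slope positive): T − 62.674 − 10.863 = 8 a. For the hanging mass (downward positive): 11 × 9.81 − T = 11 a.
Adding the two equations eliminates T: 34.373 = 19 a, so a = 1.8091 m/s².
Then from the hanging mass's equation, T = 11 × (9.81 − 1.8091) = 88.010 N.

88.01 N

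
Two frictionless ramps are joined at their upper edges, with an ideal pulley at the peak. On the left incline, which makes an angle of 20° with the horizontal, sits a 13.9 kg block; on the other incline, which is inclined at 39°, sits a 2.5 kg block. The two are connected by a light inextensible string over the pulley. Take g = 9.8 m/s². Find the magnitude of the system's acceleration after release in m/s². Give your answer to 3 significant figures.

Resolve each weight along its own incline: the 13.9 kg mass has component 13.9 × 9.8 × sin 20° = 46.590 N down its slope, and the 2.5 kg mass has 2.5 × 9.8 × sin 39° = 15.418 N down its slope.
The 13.9 kg side's 46.590 N exceeds the other side's 15.418 N, so that mass slides down and the 2.5 kg mass slides up. Taking that direction as positive, Newton's second law for the whole system gives 46.590 − 15.418 = (13.9 + 2.5) a, so a = 31.172 / 16.4 = 1.9007 m/s².

1.90 m/s²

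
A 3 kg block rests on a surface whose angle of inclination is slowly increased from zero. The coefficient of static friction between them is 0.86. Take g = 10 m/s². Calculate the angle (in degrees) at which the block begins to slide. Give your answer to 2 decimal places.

At the threshold of sliding, static friction is at its maximum μ_s N and exactly balances the weight component along the incline: mg sin θ = μ_s mg cos θ.
Hence tan θ = μ_s = 0.86, so θ = arctan(0.86) = 40.6955°.

40.70°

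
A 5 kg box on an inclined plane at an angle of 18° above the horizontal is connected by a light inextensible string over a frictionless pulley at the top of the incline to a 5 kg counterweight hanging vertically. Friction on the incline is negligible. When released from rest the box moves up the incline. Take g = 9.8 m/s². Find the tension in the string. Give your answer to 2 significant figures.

For the box on the incline: the weight component along the slope is m₁g sin 18° = 5 × 9.8 × 0.3090 = 15.141 N and the normal force is N = m₁g cos 18° = 46.602 N.
Newton's second law for the box (up-slope positive): T − 15.141 = 5 a. For the hanging counterweight (downward positive): 5 × 9.8 − T = 5 a.
Adding the two equations eliminates T: 33.859 = 10 a, so a = 3.3859 m/s².
Then from the hanging counterweight's equation, T = 5 × (9.8 − 3.3859) = 32.071 N.

32 N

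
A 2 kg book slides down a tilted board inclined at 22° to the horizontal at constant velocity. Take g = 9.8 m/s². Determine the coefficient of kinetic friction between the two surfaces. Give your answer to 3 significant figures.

At constant velocity the net force along the incline is zero: mg sin 22° = μ mg cos 22°.
So μ = tan 22° = 0.3746 / 0.9272 = 0.4040.

0.404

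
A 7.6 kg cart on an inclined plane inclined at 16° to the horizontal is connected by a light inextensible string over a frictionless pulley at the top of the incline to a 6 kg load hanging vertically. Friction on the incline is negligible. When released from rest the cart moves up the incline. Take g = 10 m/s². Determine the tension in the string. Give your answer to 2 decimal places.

42.77 N

For the cart on the incline: the weight component along the slope is m₁g sin 16° = 7.6 × 10 × 0.2756 = 20.946 N and the normal force is N = m₁g cos 16° = 73.056 N.
Newton's second law for the cart (up-slope positive): T − 20.946 = 7.6 a. For the hanging load (downward positive): 6 × 10 − T = 6 a.
Adding the two equations eliminates T: 39.054 = 13.6 a, so a = 2.8716 m/s².
Then from the hanging load's equation, T = 6 × (10 − 2.8716) = 42.770 N.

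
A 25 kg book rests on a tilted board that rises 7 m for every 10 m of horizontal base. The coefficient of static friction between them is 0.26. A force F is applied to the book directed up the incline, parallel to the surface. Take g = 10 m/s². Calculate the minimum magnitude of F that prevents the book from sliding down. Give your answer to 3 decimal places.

The normal force is N = mg cos 34.99° = 204.808 N. With F at its minimum the book is on the verge of sliding down, so static friction is at its maximum μ_s N = 0.26 × 204.808 = 53.250 N and acts up the slope.
Equilibrium along the incline: F + μ_s N = mg sin 34.99°, so F = 143.366 − 53.250 = 90.116 N.

90.116 N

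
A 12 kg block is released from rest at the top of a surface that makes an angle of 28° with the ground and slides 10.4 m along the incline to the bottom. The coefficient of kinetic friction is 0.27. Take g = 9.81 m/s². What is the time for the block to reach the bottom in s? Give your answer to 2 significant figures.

The weight component along the incline is mg sin 28° = 55.266 N and the normal force is N = mg cos 28° = 103.941 N.
Friction up the slope is f = μN = 0.27 × 103.941 = 28.064 N, so the net downslope force is 55.266 − 28.064 = 27.202 N and a = 27.202 / 12 = 2.2668 m/s².
Starting from rest, L = ½at², so t = √(2L/a) = √(2 × 10.4 / 2.2668) = 3.0292 s.

3.0 s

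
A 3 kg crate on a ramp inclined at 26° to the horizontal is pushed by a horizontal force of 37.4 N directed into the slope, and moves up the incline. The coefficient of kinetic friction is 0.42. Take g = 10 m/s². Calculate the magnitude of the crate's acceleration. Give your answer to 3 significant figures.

The horizontal push has components F cos 26° = 37.4 × 0.8988 = 33.615 N up the incline and F sin 26° = 37.4 × 0.4384 = 16.396 N pressing into the surface.
The normal force is therefore N = mg cos 26° + F sin 26° = 26.964 + 16.396 = 43.360 N, and kinetic friction down the slope is μN = 0.42 × 43.360 = 18.211 N.
Along the incline: F cos 26° − mg sin 26° − μN = ma, so 33.615 − 13.152 − 18.211 = 3 a, giving a = 0.7507 m/s².

0.751 m/s²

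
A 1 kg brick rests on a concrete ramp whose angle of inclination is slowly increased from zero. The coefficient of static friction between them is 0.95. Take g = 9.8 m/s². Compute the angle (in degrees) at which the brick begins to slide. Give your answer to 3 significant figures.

43.5°

At the threshold of sliding, static friction is at its maximum μ_s N and exactly balances the weight component along the incline: mg sin θ = μ_s mg cos θ.
Hence tan θ = μ_s = 0.95, so θ = arctan(0.95) = 43.5312°.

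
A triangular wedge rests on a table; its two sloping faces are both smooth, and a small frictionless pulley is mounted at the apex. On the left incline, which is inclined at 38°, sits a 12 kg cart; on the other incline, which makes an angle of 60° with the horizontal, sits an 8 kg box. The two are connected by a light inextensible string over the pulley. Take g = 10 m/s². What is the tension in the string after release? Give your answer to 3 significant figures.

71.1 N

Resolve each weight along its own incline: the 12 kg mass has component 12 × 10 × sin 38° = 73.879 N down its slope, and the 8 kg mass has 8 × 10 × sin 60° = 69.282 N down its slope.
The 12 kg side's 73.879 N exceeds the other side's 69.282 N, so that mass slides down and the 8 kg mass slides up. Taking that direction as positive, Newton's second law for the whole system gives 73.879 − 69.282 = (12 + 8) a, so a = 4.597 / 20 = 0.2299 m/s².
For the 8 kg mass (up-slope positive): T − 69.282 = 8 × 0.2299, so T = 71.121 N.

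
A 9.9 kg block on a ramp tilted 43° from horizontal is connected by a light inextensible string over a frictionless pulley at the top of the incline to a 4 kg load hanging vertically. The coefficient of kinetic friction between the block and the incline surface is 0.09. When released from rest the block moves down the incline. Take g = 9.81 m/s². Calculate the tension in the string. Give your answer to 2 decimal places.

For the block on the incline: the weight component along the slope is m₁g sin 43° = 9.9 × 9.81 × 0.6820 = 66.235 N and the normal force is N = m₁g cos 43° = 71.028 N.
Kinetic friction opposes the block's motion down the incline: f = μN = 0.09 × 71.028 = 6.393 N acting up the slope.
Newton's second law for the block (down-slope positive): 66.235 − 6.393 − T = 9.9 a. For the hanging load (upward positive): T − 4 × 9.81 = 4 a.
Adding the two equations eliminates T: 20.602 = 13.9 a, so a = 1.4822 m/s².
Then from the hanging load's equation, T = 4 × (9.81 + 1.4822) = 45.169 N.

45.17 N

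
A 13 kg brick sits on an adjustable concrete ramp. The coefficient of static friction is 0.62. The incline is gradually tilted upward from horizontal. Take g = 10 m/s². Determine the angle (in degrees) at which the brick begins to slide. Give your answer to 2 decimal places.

31.80°

At the threshold of sliding, static friction is at its maximum μ_s N and exactly balances the weight component along the incline: mg sin θ = μ_s mg cos θ.
Hence tan θ = μ_s = 0.62, so θ = arctan(0.62) = 31.7989°.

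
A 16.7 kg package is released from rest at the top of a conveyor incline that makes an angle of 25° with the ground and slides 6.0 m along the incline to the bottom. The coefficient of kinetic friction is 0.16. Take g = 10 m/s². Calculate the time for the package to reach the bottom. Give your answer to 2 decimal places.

2.08 s

The weight component along the incline is mg sin 25° = 70.577 N and the normal force is N = mg cos 25° = 151.353 N.
Friction up the slope is f = μN = 0.16 × 151.353 = 24.216 N, so the net downslope force is 70.577 − 24.216 = 46.361 N and a = 46.361 / 16.7 = 2.7761 m/s².
Starting from rest, L = ½at², so t = √(2L/a) = √(2 × 6.0 / 2.7761) = 2.0791 s.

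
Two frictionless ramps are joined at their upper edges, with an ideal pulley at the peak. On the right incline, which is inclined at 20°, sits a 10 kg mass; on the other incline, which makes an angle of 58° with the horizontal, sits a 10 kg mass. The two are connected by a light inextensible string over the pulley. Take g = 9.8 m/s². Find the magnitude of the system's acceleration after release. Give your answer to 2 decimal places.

Resolve each weight along its own incline: the 10 kg mass has component 10 × 9.8 × sin 20° = 33.518 N down its slope, and the 10 kg mass has 10 × 9.8 × sin 58° = 83.109 N down its slope.
The 10 kg side's 83.109 N exceeds the other side's 33.518 N, so that mass slides down and the 10 kg mass slides up. Taking that direction as positive, Newton's second law for the whole system gives 83.109 − 33.518 = (10 + 10) a, so a = 49.591 / 20 = 2.4796 m/s².

2.48 m/s²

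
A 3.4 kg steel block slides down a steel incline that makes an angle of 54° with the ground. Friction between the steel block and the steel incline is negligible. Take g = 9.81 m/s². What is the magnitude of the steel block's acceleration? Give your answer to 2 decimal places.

7.94 m/s²

Resolving the weight along the incline: the component pulling the steel block down the slope is mg sin 54° = 3.4 × 9.81 × 0.8090 = 26.983 N, and the normal force is N = mg cos 54° = 3.4 × 9.81 × 0.5878 = 19.605 N.
With no friction the net force along the incline is 26.983 N, so a = g sin 54° = 26.983 / 3.4 = 7.9362 m/s².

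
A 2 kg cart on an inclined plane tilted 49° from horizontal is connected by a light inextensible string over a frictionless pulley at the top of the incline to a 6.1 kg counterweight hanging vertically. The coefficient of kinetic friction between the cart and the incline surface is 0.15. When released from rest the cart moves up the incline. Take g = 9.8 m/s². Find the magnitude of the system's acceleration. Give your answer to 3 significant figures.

5.32 m/s²

For the cart on the incline: the weight component along the slope is m₁g sin 49° = 2 × 9.8 × 0.7547 = 14.792 N and the normal force is N = m₁g cos 49° = 12.859 N.
Kinetic friction opposes the cart's motion up the incline: f = μN = 0.15 × 12.859 = 1.929 N acting down the slope.
Newton's second law for the cart (up-slope positive): T − 14.792 − 1.929 = 2 a. For the hanging counterweight (downward positive): 6.1 × 9.8 − T = 6.1 a.
Adding the two equations eliminates T: 43.059 = 8.1 a, so a = 5.3159 m/s².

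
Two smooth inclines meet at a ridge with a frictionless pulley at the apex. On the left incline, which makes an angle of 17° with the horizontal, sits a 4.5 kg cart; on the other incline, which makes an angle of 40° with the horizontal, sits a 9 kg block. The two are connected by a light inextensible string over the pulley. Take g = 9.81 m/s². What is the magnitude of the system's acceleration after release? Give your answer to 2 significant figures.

3.2 m/s²

Resolve each weight along its own incline: the 4.5 kg mass has component 4.5 × 9.81 × sin 17° = 12.907 N down its slope, and the 9 kg mass has 9 × 9.81 × sin 40° = 56.752 N down its slope.
The 9 kg side's 56.752 N exceeds the other side's 12.907 N, so that mass slides down and the 4.5 kg mass slides up. Taking that direction as positive, Newton's second law for the whole system gives 56.752 − 12.907 = (4.5 + 9) a, so a = 43.845 / 13.5 = 3.2478 m/s².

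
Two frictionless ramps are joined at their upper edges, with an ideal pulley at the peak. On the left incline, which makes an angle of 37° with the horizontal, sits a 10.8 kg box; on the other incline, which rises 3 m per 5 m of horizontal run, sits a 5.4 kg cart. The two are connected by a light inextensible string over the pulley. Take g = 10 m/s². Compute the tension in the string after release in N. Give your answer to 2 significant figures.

40 N

Resolve each weight along its own incline: the 10.8 kg mass has component 10.8 × 10 × sin 37° = 64.996 N down its slope, and the 5.4 kg mass has 5.4 × 10 × sin 30.96° = 27.783 N down its slope.
The 10.8 kg side's 64.996 N exceeds the other side's 27.783 N, so that mass slides down and the 5.4 kg mass slides up. Taking that direction as positive, Newton's second law for the whole system gives 64.996 − 27.783 = (10.8 + 5.4) a, so a = 37.213 / 16.2 = 2.2971 m/s².
For the 5.4 kg mass (up-slope positive): T − 27.783 = 5.4 × 2.2971, so T = 40.187 N.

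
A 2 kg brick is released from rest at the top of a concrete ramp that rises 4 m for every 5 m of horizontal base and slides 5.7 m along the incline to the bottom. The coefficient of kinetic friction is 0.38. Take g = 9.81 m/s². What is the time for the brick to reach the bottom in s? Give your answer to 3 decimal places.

The weight component along the incline is mg sin 38.66° = 12.257 N and the normal force is N = mg cos 38.66° = 15.321 N.
Friction up the slope is f = μN = 0.38 × 15.321 = 5.822 N, so the net downslope force is 12.257 − 5.822 = 6.435 N and a = 6.435 / 2 = 3.2175 m/s².
Starting from rest, L = ½at², so t = √(2L/a) = √(2 × 5.7 / 3.2175) = 1.8823 s.

1.882 s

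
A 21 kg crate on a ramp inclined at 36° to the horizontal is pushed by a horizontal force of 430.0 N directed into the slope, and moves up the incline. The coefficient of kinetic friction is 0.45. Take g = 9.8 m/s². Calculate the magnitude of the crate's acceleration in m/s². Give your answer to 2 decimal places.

1.82 m/s²

The horizontal push has components F cos 36° = 430.0 × 0.8090 = 347.870 N up the incline and F sin 36° = 430.0 × 0.5878 = 252.754 N pressing into the surface.
The normal force is therefore N = mg cos 36° + F sin 36° = 166.492 + 252.754 = 419.246 N, and kinetic friction down the slope is μN = 0.45 × 419.246 = 188.661 N.
Along the incline: F cos 36° − mg sin 36° − μN = ma, so 347.870 − 120.969 − 188.661 = 21 a, giving a = 1.8210 m/s².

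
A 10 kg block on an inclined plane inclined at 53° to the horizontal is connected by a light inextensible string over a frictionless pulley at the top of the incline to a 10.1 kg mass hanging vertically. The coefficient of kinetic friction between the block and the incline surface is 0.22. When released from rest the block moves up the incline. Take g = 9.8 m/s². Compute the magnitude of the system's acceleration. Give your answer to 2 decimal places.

0.39 m/s²

For the block on the incline: the weight component along the slope is m₁g sin 53° = 10 × 9.8 × 0.7986 = 78.263 N and the normal force is N = m₁g cos 53° = 58.978 N.
Kinetic friction opposes the block's motion up the incline: f = μN = 0.22 × 58.978 = 12.975 N acting down the slope.
Newton's second law for the block (up-slope positive): T − 78.263 − 12.975 = 10 a. For the hanging mass (downward positive): 10.1 × 9.8 − T = 10.1 a.
Adding the two equations eliminates T: 7.742 = 20.1 a, so a = 0.3852 m/s².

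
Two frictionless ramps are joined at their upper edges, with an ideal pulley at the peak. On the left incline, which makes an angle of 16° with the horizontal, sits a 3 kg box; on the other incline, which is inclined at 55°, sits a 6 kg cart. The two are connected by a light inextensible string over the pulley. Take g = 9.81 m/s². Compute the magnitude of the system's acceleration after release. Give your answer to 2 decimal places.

Resolve each weight along its own incline: the 3 kg mass has component 3 × 9.81 × sin 16° = 8.112 N down its slope, and the 6 kg mass has 6 × 9.81 × sin 55° = 48.215 N down its slope.
The 6 kg side's 48.215 N exceeds the other side's 8.112 N, so that mass slides down and the 3 kg mass slides up. Taking that direction as positive, Newton's second law for the whole system gives 48.215 − 8.112 = (3 + 6) a, so a = 40.103 / 9 = 4.4559 m/s².

4.46 m/s²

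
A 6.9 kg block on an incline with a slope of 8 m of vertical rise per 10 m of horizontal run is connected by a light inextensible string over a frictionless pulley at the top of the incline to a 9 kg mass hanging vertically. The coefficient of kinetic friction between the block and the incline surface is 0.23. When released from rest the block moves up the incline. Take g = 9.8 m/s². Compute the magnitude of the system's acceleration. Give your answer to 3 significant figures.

For the block on the incline: the weight component along the slope is m₁g sin 38.66° = 6.9 × 9.8 × 0.6247 = 42.242 N and the normal force is N = m₁g cos 38.66° = 52.802 N.
Kinetic friction opposes the block's motion up the incline: f = μN = 0.23 × 52.802 = 12.144 N acting down the slope.
Newton's second law for the block (up-slope positive): T − 42.242 − 12.144 = 6.9 a. For the hanging mass (downward positive): 9 × 9.8 − T = 9 a.
Adding the two equations eliminates T: 33.814 = 15.9 a, so a = 2.1267 m/s².

2.13 m/s²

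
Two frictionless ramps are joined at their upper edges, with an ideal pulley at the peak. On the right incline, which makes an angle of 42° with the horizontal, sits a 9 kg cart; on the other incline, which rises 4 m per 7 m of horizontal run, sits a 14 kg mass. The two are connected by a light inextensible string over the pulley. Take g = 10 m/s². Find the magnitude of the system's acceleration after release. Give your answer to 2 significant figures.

Resolve each weight along its own incline: the 9 kg mass has component 9 × 10 × sin 42° = 60.222 N down its slope, and the 14 kg mass has 14 × 10 × sin 29.74° = 69.459 N down its slope.
The 14 kg side's 69.459 N exceeds the other side's 60.222 N, so that mass slides down and the 9 kg mass slides up. Taking that direction as positive, Newton's second law for the whole system gives 69.459 − 60.222 = (9 + 14) a, so a = 9.237 / 23 = 0.4016 m/s².

0.40 m/s²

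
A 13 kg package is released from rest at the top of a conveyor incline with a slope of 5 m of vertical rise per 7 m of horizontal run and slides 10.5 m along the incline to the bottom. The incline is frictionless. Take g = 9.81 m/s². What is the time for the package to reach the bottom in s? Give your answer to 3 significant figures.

The weight component along the incline is mg sin 35.54° = 74.125 N and the normal force is N = mg cos 35.54° = 103.775 N.
With no friction, a = g sin 35.54° = 5.7019 m/s².
Starting from rest, L = ½at², so t = √(2L/a) = √(2 × 10.5 / 5.7019) = 1.9191 s.

1.92 s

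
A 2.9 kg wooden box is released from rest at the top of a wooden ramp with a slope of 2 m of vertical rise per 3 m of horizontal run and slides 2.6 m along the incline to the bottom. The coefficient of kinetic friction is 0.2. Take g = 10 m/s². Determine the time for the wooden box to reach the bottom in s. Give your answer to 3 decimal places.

The weight component along the incline is mg sin 33.69° = 16.086 N and the normal force is N = mg cos 33.69° = 24.129 N.
Friction up the slope is f = μN = 0.2 × 24.129 = 4.826 N, so the net downslope force is 16.086 − 4.826 = 11.260 N and a = 11.260 / 2.9 = 3.8828 m/s².
Starting from rest, L = ½at², so t = √(2L/a) = √(2 × 2.6 / 3.8828) = 1.1573 s.

1.157 s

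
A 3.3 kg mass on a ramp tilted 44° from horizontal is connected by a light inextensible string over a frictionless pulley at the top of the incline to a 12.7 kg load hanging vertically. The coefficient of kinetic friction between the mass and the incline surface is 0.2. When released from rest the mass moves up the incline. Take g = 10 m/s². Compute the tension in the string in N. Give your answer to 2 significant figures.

For the mass on the incline: the weight component along the slope is m₁g sin 44° = 3.3 × 10 × 0.6947 = 22.925 N and the normal force is N = m₁g cos 44° = 23.738 N.
Kinetic friction opposes the mass's motion up the incline: f = μN = 0.2 × 23.738 = 4.748 N acting down the slope.
Newton's second law for the mass (up-slope positive): T − 22.925 − 4.748 = 3.3 a. For the hanging load (downward positive): 12.7 × 10 − T = 12.7 a.
Adding the two equations eliminates T: 99.327 = 16 a, so a = 6.2079 m/s².
Then from the hanging load's equation, T = 12.7 × (10 − 6.2079) = 48.160 N.

48 N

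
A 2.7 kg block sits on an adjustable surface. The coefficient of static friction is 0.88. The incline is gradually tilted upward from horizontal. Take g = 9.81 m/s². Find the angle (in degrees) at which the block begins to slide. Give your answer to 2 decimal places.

At the threshold of sliding, static friction is at its maximum μ_s N and exactly balances the weight component along the incline: mg sin θ = μ_s mg cos θ.
Hence tan θ = μ_s = 0.88, so θ = arctan(0.88) = 41.3478°.

41.35°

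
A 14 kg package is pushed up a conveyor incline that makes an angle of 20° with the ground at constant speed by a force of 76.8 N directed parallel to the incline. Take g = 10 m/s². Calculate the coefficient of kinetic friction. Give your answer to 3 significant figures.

At constant speed ΣF = 0 along the incline. The applied 76.8 N acts up the slope; the weight component mg sin 20° = 47.883 N and kinetic friction μN both act down the slope.
So 76.8 = 47.883 + μ × 131.557, giving μ = (76.8 − 47.883) / 131.557 = 0.2198.

0.220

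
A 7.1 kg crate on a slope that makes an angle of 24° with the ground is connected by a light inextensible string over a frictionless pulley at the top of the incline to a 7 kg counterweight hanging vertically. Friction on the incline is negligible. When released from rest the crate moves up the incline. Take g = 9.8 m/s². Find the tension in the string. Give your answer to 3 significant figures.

48.6 N

For the crate on the incline: the weight component along the slope is m₁g sin 24° = 7.1 × 9.8 × 0.4067 = 28.298 N and the normal force is N = m₁g cos 24° = 63.564 N.
Newton's second law for the crate (up-slope positive): T − 28.298 = 7.1 a. For the hanging counterweight (downward positive): 7 × 9.8 − T = 7 a.
Adding the two equations eliminates T: 40.302 = 14.1 a, so a = 2.8583 m/s².
Then from the hanging counterweight's equation, T = 7 × (9.8 − 2.8583) = 48.592 N.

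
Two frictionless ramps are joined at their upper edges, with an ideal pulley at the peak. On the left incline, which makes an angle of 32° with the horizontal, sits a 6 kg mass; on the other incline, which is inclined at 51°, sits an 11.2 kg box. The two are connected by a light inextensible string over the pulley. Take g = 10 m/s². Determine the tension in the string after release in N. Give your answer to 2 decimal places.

51.07 N

Resolve each weight along its own incline: the 6 kg mass has component 6 × 10 × sin 32° = 31.795 N down its slope, and the 11.2 kg mass has 11.2 × 10 × sin 51° = 87.040 N down its slope.
The 11.2 kg side's 87.040 N exceeds the other side's 31.795 N, so that mass slides down and the 6 kg mass slides up. Taking that direction as positive, Newton's second law for the whole system gives 87.040 − 31.795 = (6 + 11.2) a, so a = 55.245 / 17.2 = 3.2119 m/s².
For the 6 kg mass (up-slope positive): T − 31.795 = 6 × 3.2119, so T = 51.066 N.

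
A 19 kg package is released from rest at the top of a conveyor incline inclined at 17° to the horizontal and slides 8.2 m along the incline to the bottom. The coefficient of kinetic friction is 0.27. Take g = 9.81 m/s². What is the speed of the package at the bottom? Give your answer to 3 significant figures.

The weight component along the incline is mg sin 17° = 54.495 N and the normal force is N = mg cos 17° = 178.246 N.
Friction up the slope is f = μN = 0.27 × 178.246 = 48.126 N, so the net downslope force is 54.495 − 48.126 = 6.369 N and a = 6.369 / 19 = 0.3352 m/s².
Starting from rest over a distance of 8.2 m, v² = 2aL = 2 × 0.3352 × 8.2 = 5.4973, so v = 2.3446 m/s.

2.34 m/s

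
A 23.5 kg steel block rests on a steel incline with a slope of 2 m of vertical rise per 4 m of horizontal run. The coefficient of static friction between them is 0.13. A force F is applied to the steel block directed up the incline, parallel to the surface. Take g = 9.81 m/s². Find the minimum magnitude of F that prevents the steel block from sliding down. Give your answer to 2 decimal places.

The normal force is N = mg cos 26.57° = 206.197 N. With F at its minimum the steel block is on the verge of sliding down, so static friction is at its maximum μ_s N = 0.13 × 206.197 = 26.806 N and acts up the slope.
Equilibrium along the incline: F + μ_s N = mg sin 26.57°, so F = 103.098 − 26.806 = 76.292 N.

76.29 N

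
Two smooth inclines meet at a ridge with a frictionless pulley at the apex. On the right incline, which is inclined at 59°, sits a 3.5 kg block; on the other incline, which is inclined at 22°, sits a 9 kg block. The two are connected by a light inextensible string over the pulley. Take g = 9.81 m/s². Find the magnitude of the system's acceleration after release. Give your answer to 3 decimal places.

0.291 m/s²

Resolve each weight along its own incline: the 3.5 kg mass has component 3.5 × 9.81 × sin 59° = 29.431 N down its slope, and the 9 kg mass has 9 × 9.81 × sin 22° = 33.074 N down its slope.
The 9 kg side's 33.074 N exceeds the other side's 29.431 N, so that mass slides down and the 3.5 kg mass slides up. Taking that direction as positive, Newton's second law for the whole system gives 33.074 − 29.431 = (3.5 + 9) a, so a = 3.643 / 12.5 = 0.2914 m/s².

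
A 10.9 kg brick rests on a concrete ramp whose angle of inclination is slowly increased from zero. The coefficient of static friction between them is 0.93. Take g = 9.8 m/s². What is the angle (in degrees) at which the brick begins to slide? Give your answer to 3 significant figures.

42.9°

At the threshold of sliding, static friction is at its maximum μ_s N and exactly balances the weight component along the incline: mg sin θ = μ_s mg cos θ.
Hence tan θ = μ_s = 0.93, so θ = arctan(0.93) = 42.9228°.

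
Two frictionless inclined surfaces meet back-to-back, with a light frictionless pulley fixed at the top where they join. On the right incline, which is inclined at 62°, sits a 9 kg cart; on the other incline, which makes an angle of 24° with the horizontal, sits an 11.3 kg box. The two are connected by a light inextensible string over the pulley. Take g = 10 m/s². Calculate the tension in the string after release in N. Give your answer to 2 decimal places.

64.61 N

Resolve each weight along its own incline: the 9 kg mass has component 9 × 10 × sin 62° = 79.465 N down its slope, and the 11.3 kg mass has 11.3 × 10 × sin 24° = 45.961 N down its slope.
The 9 kg side's 79.465 N exceeds the other side's 45.961 N, so that mass slides down and the 11.3 kg mass slides up. Taking that direction as positive, Newton's second law for the whole system gives 79.465 − 45.961 = (9 + 11.3) a, so a = 33.504 / 20.3 = 1.6504 m/s².
For the 11.3 kg mass (up-slope positive): T − 45.961 = 11.3 × 1.6504, so T = 64.611 N.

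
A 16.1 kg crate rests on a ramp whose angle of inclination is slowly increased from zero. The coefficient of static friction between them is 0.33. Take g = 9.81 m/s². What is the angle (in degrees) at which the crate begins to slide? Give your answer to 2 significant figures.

At the threshold of sliding, static friction is at its maximum μ_s N and exactly balances the weight component along the incline: mg sin θ = μ_s mg cos θ.
Hence tan θ = μ_s = 0.33, so θ = arctan(0.33) = 18.2629°.

18°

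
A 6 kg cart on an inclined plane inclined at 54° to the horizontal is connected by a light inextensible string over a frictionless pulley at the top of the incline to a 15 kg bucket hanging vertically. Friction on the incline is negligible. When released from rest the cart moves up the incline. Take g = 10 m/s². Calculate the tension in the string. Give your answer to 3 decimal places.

77.529 N

For the cart on the incline: the weight component along the slope is m₁g sin 54° = 6 × 10 × 0.8090 = 48.540 N and the normal force is N = m₁g cos 54° = 35.267 N.
Newton's second law for the cart (up-slope positive): T − 48.540 = 6 a. For the hanging bucket (downward positive): 15 × 10 − T = 15 a.
Adding the two equations eliminates T: 101.460 = 21 a, so a = 4.8314 m/s².
Then from the hanging bucket's equation, T = 15 × (10 − 4.8314) = 77.529 N.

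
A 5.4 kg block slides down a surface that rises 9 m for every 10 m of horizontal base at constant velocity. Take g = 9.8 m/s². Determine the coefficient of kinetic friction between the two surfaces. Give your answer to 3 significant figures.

At constant velocity the net force along the incline is zero: mg sin 41.99° = μ mg cos 41.99°.
So μ = tan 41.99° = 0.6690 / 0.7433 = 0.9000.

0.900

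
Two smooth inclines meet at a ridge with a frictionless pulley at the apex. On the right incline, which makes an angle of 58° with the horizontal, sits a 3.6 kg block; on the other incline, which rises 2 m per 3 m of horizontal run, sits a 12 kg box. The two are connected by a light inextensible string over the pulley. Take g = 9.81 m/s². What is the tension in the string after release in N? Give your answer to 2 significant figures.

38 N

Resolve each weight along its own incline: the 3.6 kg mass has component 3.6 × 9.81 × sin 58° = 29.950 N down its slope, and the 12 kg mass has 12 × 9.81 × sin 33.69° = 65.299 N down its slope.
The 12 kg side's 65.299 N exceeds the other side's 29.950 N, so that mass slides down and the 3.6 kg mass slides up. Taking that direction as positive, Newton's second law for the whole system gives 65.299 − 29.950 = (3.6 + 12) a, so a = 35.349 / 15.6 = 2.2660 m/s².
For the 3.6 kg mass (up-slope positive): T − 29.950 = 3.6 × 2.2660, so T = 38.108 N.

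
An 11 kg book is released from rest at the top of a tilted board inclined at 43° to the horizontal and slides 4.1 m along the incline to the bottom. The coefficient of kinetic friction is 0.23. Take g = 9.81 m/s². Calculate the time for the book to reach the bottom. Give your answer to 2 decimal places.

1.28 s

The weight component along the incline is mg sin 43° = 73.594 N and the normal force is N = mg cos 43° = 78.920 N.
Friction up the slope is f = μN = 0.23 × 78.920 = 18.152 N, so the net downslope force is 73.594 − 18.152 = 55.442 N and a = 55.442 / 11 = 5.0402 m/s².
Starting from rest, L = ½at², so t = √(2L/a) = √(2 × 4.1 / 5.0402) = 1.2755 s.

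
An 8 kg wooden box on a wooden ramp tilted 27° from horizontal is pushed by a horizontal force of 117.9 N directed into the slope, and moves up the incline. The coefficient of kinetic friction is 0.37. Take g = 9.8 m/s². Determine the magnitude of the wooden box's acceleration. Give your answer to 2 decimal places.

The horizontal push has components F cos 27° = 117.9 × 0.8910 = 105.049 N up the incline and F sin 27° = 117.9 × 0.4540 = 53.527 N pressing into the surface.
The normal force is therefore N = mg cos 27° + F sin 27° = 69.854 + 53.527 = 123.381 N, and kinetic friction down the slope is μN = 0.37 × 123.381 = 45.651 N.
Along the incline: F cos 27° − mg sin 27° − μN = ma, so 105.049 − 35.594 − 45.651 = 8 a, giving a = 2.9755 m/s².

2.98 m/s²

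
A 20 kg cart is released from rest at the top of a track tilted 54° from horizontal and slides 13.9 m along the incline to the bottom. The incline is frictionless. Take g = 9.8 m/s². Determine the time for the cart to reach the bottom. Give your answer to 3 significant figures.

1.87 s

The weight component along the incline is mg sin 54° = 158.567 N and the normal force is N = mg cos 54° = 115.206 N.
With no friction, a = g sin 54° = 7.9284 m/s².
Starting from rest, L = ½at², so t = √(2L/a) = √(2 × 13.9 / 7.9284) = 1.8725 s.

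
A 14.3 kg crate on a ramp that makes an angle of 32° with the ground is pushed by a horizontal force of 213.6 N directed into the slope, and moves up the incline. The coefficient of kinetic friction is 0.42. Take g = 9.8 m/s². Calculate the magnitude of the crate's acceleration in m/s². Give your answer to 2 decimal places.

The horizontal push has components F cos 32° = 213.6 × 0.8480 = 181.133 N up the incline and F sin 32° = 213.6 × 0.5299 = 113.187 N pressing into the surface.
The normal force is therefore N = mg cos 32° + F sin 32° = 118.839 + 113.187 = 232.026 N, and kinetic friction down the slope is μN = 0.42 × 232.026 = 97.451 N.
Along the incline: F cos 32° − mg sin 32° − μN = ma, so 181.133 − 74.260 − 97.451 = 14.3 a, giving a = 0.6589 m/s².

0.66 m/s²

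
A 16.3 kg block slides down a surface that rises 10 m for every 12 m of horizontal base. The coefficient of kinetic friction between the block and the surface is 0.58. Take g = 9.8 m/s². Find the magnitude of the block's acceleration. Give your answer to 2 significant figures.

Resolving the weight along the incline: the component pulling the block down the slope is mg sin 39.81° = 16.3 × 9.8 × 0.6402 = 102.266 N, and the normal force is N = mg cos 39.81° = 16.3 × 9.8 × 0.7682 = 122.712 N.
Kinetic friction acts up the slope with magnitude f = μN = 0.58 × 122.712 = 71.173 N.
Net force along the incline is 102.266 − 71.173 = 31.093 N, so a = 31.093 / 16.3 = 1.9075 m/s².

1.9 m/s²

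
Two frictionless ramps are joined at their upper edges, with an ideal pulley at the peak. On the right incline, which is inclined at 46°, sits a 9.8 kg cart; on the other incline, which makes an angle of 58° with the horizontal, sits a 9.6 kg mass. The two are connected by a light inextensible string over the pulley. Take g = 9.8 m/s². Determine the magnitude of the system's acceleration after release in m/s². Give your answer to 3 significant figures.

Resolve each weight along its own incline: the 9.8 kg mass has component 9.8 × 9.8 × sin 46° = 69.085 N down its slope, and the 9.6 kg mass has 9.6 × 9.8 × sin 58° = 79.784 N down its slope.
The 9.6 kg side's 79.784 N exceeds the other side's 69.085 N, so that mass slides down and the 9.8 kg mass slides up. Taking that direction as positive, Newton's second law for the whole system gives 79.784 − 69.085 = (9.8 + 9.6) a, so a = 10.699 / 19.4 = 0.5515 m/s².

0.551 m/s²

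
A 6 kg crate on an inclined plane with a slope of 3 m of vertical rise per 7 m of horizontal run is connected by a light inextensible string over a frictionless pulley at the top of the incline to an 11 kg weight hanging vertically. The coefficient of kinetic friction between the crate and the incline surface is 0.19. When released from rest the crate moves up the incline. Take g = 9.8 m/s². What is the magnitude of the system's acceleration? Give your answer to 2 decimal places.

For the crate on the incline: the weight component along the slope is m₁g sin 23.20° = 6 × 9.8 × 0.3939 = 23.161 N and the normal force is N = m₁g cos 23.20° = 54.046 N.
Kinetic friction opposes the crate's motion up the incline: f = μN = 0.19 × 54.046 = 10.269 N acting down the slope.
Newton's second law for the crate (up-slope positive): T − 23.161 − 10.269 = 6 a. For the hanging weight (downward positive): 11 × 9.8 − T = 11 a.
Adding the two equations eliminates T: 74.370 = 17 a, so a = 4.3747 m/s².

4.37 m/s²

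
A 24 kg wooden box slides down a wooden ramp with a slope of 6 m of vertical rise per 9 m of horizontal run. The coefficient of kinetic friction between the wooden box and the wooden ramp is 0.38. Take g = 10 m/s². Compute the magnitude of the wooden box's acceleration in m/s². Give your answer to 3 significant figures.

Resolving the weight along the incline: the component pulling the wooden box down the slope is mg sin 33.69° = 24 × 10 × 0.5547 = 133.128 N, and the normal force is N = mg cos 33.69° = 24 × 10 × 0.8321 = 199.704 N.
Kinetic friction acts up the slope with magnitude f = μN = 0.38 × 199.704 = 75.888 N.
Net force along the incline is 133.128 − 75.888 = 57.240 N, so a = 57.240 / 24 = 2.3850 m/s².

2.39 m/s²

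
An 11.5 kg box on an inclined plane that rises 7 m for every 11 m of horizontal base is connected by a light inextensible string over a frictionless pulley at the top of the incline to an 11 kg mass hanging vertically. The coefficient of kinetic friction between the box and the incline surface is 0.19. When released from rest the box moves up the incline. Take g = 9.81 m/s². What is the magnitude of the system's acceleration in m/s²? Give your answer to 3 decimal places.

1.300 m/s²

For the box on the incline: the weight component along the slope is m₁g sin 32.47° = 11.5 × 9.81 × 0.5369 = 60.570 N and the normal force is N = m₁g cos 32.47° = 95.178 N.
Kinetic friction opposes the box's motion up the incline: f = μN = 0.19 × 95.178 = 18.084 N acting down the slope.
Newton's second law for the box (up-slope positive): T − 60.570 − 18.084 = 11.5 a. For the hanging mass (downward positive): 11 × 9.81 − T = 11 a.
Adding the two equations eliminates T: 29.256 = 22.5 a, so a = 1.3003 m/s².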